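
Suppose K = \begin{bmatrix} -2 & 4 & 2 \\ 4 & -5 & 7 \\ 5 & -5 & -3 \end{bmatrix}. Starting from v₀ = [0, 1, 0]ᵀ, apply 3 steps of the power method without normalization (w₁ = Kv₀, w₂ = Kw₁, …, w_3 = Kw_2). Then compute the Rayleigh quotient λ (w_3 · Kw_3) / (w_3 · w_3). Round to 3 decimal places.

w1 = Kv₀ = ((-2)·0 + 4·1 + 2·0; 4·0 + (-5)·1 + 7·0; 5·0 + (-5)·1 + (-3)·0) = (4, -5, -5)
w2 = Kw1 = ((-2)·4 + 4·(-5) + 2·(-5); 4·4 + (-5)·(-5) + 7·(-5); 5·4 + (-5)·(-5) + (-3)·(-5)) = (-38, 6, 60)
w3 = Kw2 = (220, 238, -400)
Kw3 = (-288, -3110, 1110)
w3·Kw3 = 220·(-288) + 238·(-3110) + (-400)·1110 = -1247540; w3·w3 = 220·220 + 238·238 + (-400)·(-400) = 265044
λ ≈ -1247540/265044 = -4.707

-4.707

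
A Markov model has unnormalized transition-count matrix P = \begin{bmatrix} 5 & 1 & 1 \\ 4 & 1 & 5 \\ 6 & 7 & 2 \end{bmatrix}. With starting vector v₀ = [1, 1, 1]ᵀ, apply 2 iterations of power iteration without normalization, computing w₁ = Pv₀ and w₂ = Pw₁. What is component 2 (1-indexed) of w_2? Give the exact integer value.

w1 = Pv₀ = (5·1 + 1·1 + 1·1; 4·1 + 1·1 + 5·1; 6·1 + 7·1 + 2·1) = (7, 10, 15)
w2 = Pw1 = (5·7 + 1·10 + 1·15; 4·7 + 1·10 + 5·15; 6·7 + 7·10 + 2·15) = (60, 113, 142)
The requested component of w2 is 113.

113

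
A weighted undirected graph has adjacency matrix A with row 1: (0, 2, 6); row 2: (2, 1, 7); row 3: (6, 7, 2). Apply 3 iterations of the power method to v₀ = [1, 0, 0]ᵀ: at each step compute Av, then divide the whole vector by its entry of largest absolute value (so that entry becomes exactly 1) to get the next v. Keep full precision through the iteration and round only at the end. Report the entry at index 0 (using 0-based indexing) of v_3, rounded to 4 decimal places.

Av0 = (0.00000, 2.00000, 6.00000); divide by 6.00000 → v1 = (0.00000, 0.33333, 1.00000)
Av1 = (6.66667, 7.33333, 4.33333); divide by 7.33333 → v2 = (0.90909, 1.00000, 0.59091)
Av2 = (5.54545, 6.95455, 13.63636); divide by 13.63636 → v3 = (0.40667, 0.51000, 1.00000)
Requested entry of v3: 244/600 = 0.4067

0.4067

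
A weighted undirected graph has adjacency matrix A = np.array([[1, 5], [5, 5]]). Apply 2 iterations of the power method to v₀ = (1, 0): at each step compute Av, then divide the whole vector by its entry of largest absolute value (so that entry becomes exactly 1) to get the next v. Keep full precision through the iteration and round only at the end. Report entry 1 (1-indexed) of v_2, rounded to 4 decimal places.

0.8667

Av0 = (1.00000, 5.00000); divide by 5.00000 → v1 = (0.20000, 1.00000)
Av1 = (5.20000, 6.00000); divide by 6.00000 → v2 = (0.86667, 1.00000)
Requested entry of v2: 26/30 = 0.8667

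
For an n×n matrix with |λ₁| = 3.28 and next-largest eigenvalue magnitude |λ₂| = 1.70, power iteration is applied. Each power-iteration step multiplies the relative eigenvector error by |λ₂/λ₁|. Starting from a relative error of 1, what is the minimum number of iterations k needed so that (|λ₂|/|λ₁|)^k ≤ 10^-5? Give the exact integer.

18

|λ₂/λ₁| = 1.70/3.28 = 0.51829
Need k ≥ ln(10^-5) / ln(0.51829) = -11.5129 / -0.6572 ≈ 17.518
Smallest integer k satisfying the bound: 18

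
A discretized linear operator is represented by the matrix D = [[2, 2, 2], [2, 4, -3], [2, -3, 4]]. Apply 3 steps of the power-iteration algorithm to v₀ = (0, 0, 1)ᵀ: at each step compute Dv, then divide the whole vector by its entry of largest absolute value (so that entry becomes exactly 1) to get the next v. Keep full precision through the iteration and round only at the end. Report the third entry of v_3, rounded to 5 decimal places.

Dv0 = (2.000000, -3.000000, 4.000000); divide by 4.000000 → v1 = (0.500000, -0.750000, 1.000000)
Dv1 = (1.500000, -5.000000, 7.250000); divide by 7.250000 → v2 = (0.206897, -0.689655, 1.000000)
Dv2 = (1.034483, -5.344828, 6.482759); divide by 6.482759 → v3 = (0.159574, -0.824468, 1.000000)
Requested entry of v3: 188/188 = 1.00000

1.00000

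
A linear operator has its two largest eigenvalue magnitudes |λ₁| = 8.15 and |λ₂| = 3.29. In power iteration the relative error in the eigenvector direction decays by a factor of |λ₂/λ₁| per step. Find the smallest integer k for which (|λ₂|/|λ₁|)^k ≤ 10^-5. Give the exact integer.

|λ₂/λ₁| = 3.29/8.15 = 0.40368
Need k ≥ ln(10^-5) / ln(0.40368) = -11.5129 / -0.9071 ≈ 12.692
Smallest integer k satisfying the bound: 13

13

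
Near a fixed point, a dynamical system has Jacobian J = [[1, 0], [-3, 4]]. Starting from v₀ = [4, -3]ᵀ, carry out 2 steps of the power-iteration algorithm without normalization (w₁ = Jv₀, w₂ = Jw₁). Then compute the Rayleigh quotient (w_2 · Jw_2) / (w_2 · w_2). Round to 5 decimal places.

w1 = Jv₀ = (1·4 + 0·(-3); (-3)·4 + 4·(-3)) = (4, -24)
w2 = Jw1 = (1·4 + 0·(-24); (-3)·4 + 4·(-24)) = (4, -108)
Jw2 = (4, -444)
w2·Jw2 = 4·4 + (-108)·(-444) = 47968; w2·w2 = 4·4 + (-108)·(-108) = 11680
λ ≈ 47968/11680 = 4.10685

λ ≈ 4.10685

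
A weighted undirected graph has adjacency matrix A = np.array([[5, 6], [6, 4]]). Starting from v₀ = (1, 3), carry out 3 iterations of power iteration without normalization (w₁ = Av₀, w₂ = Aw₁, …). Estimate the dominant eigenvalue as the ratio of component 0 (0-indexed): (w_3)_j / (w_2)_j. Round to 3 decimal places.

w1 = Av₀ = (23, 18)
w2 = Aw1 = (223, 210)
w3 = Aw2 = (2375, 2178)
Ratio at component: 2375 / 223 = 10.650

10.650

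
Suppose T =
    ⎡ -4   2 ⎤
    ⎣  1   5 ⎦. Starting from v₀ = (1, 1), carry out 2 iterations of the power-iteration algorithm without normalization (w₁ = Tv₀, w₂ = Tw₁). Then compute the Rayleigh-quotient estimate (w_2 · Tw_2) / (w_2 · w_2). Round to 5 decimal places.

w1 = Tv₀ = (-2, 6)
w2 = Tw1 = (20, 28)
Tw2 = (-24, 160)
w2·Tw2 = 20·(-24) + 28·160 = 4000; w2·w2 = 20·20 + 28·28 = 1184
λ ≈ 4000/1184 = 3.37838

λ ≈ 3.37838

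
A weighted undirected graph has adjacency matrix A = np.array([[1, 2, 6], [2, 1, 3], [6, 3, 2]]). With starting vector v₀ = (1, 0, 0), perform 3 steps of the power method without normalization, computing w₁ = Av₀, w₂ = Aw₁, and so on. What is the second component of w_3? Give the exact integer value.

w1 = Av₀ = (1·1 + 2·0 + 6·0; 2·1 + 1·0 + 3·0; 6·1 + 3·0 + 2·0) = (1, 2, 6)
w2 = Aw1 = (1·1 + 2·2 + 6·6; 2·1 + 1·2 + 3·6; 6·1 + 3·2 + 2·6) = (41, 22, 24)
w3 = Aw2 = (229, 176, 360)
The requested component of w3 is 176.

176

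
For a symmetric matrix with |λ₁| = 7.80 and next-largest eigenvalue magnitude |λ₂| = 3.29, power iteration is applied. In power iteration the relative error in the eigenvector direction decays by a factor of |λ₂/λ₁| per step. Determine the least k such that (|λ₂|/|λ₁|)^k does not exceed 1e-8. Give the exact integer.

22

|λ₂/λ₁| = 3.29/7.80 = 0.42179
Need k ≥ ln(1e-8) / ln(0.42179) = -18.4207 / -0.8632 ≈ 21.339
Smallest integer k satisfying the bound: 22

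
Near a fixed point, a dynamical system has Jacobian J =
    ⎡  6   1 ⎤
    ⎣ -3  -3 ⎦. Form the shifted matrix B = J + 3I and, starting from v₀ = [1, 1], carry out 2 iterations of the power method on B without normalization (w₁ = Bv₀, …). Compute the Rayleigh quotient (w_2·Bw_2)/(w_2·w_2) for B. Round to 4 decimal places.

μ ≈ 8.6599

B = J + 3I has rows (9, 1); (-3, 0)
w1 = Bv₀ = (9·1 + 1·1; (-3)·1 + 0·1) = (10, -3)
w2 = Bw1 = (9·10 + 1·(-3); (-3)·10 + 0·(-3)) = (87, -30)
Bw2 = (753, -261)
w2·Bw2 = 73341; w2·w2 = 8469; μ ≈ 73341/8469 = 8.6599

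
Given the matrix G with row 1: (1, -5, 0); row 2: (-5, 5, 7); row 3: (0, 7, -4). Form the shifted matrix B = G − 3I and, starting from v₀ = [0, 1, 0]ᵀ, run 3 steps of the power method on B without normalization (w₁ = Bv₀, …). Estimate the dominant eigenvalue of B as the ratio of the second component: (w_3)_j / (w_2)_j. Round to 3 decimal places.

B = G − 3I has rows (-2, -5, 0); (-5, 2, 7); (0, 7, -7)
w1 = Bv₀ = ((-2)·0 + (-5)·1 + 0·0; (-5)·0 + 2·1 + 7·0; 0·0 + 7·1 + (-7)·0) = (-5, 2, 7)
w2 = Bw1 = ((-2)·(-5) + (-5)·2 + 0·7; (-5)·(-5) + 2·2 + 7·7; 0·(-5) + 7·2 + (-7)·7) = (0, 78, -35)
w3 = Bw2 = (-390, -89, 791)
Ratio: -89/78 = -1.141

μ ≈ -1.141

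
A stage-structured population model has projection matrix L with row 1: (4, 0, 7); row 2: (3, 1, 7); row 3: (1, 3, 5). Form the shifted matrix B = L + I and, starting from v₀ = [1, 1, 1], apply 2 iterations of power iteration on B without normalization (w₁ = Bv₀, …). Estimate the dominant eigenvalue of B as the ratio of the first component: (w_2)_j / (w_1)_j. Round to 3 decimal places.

μ ≈ 10.833

B = L + I has rows (5, 0, 7); (3, 2, 7); (1, 3, 6)
w1 = Bv₀ = (5·1 + 0·1 + 7·1; 3·1 + 2·1 + 7·1; 1·1 + 3·1 + 6·1) = (12, 12, 10)
w2 = Bw1 = (5·12 + 0·12 + 7·10; 3·12 + 2·12 + 7·10; 1·12 + 3·12 + 6·10) = (130, 130, 108)
Ratio: 130/12 = 10.833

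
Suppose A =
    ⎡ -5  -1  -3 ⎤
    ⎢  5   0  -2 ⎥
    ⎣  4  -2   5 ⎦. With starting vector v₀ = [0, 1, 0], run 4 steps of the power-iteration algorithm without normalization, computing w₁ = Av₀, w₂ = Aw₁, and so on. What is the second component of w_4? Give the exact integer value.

-12

w1 = Av₀ = ((-5)·0 + (-1)·1 + (-3)·0; 5·0 + 0·1 + (-2)·0; 4·0 + (-2)·1 + 5·0) = (-1, 0, -2)
w2 = Aw1 = ((-5)·(-1) + (-1)·0 + (-3)·(-2); 5·(-1) + 0·0 + (-2)·(-2); 4·(-1) + (-2)·0 + 5·(-2)) = (11, -1, -14)
w3 = Aw2 = (-12, 83, -24)
w4 = Aw3 = (49, -12, -334)
The requested component of w4 is -12.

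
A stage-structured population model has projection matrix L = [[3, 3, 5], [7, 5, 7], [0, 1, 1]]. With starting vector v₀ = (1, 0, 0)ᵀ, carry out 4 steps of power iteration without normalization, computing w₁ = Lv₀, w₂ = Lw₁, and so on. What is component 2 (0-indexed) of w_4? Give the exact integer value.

602

w1 = Lv₀ = (3·1 + 3·0 + 5·0; 7·1 + 5·0 + 7·0; 0·1 + 1·0 + 1·0) = (3, 7, 0)
w2 = Lw1 = (3·3 + 3·7 + 5·0; 7·3 + 5·7 + 7·0; 0·3 + 1·7 + 1·0) = (30, 56, 7)
w3 = Lw2 = (293, 539, 63)
w4 = Lw3 = (2811, 5187, 602)
The requested component of w4 is 602.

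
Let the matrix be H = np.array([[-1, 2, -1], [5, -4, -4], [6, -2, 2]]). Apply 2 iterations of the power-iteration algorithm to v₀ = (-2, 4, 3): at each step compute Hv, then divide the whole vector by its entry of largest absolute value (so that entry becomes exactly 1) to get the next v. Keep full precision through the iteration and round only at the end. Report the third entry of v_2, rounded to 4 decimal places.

0.3704

Hv0 = (7.00000, -38.00000, -14.00000); divide by -38.00000 → v1 = (-0.18421, 1.00000, 0.36842)
Hv1 = (1.81579, -6.39474, -2.36842); divide by -6.39474 → v2 = (-0.28395, 1.00000, 0.37037)
Requested entry of v2: 90/243 = 0.3704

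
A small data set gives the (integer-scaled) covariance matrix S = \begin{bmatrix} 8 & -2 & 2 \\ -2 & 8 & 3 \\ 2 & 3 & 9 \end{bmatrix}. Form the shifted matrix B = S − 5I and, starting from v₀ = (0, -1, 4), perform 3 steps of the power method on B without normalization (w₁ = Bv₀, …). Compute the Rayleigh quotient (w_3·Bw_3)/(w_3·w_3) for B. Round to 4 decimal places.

B = S − 5I has rows (3, -2, 2); (-2, 3, 3); (2, 3, 4)
w1 = Bv₀ = (3·0 + (-2)·(-1) + 2·4; (-2)·0 + 3·(-1) + 3·4; 2·0 + 3·(-1) + 4·4) = (10, 9, 13)
w2 = Bw1 = (3·10 + (-2)·9 + 2·13; (-2)·10 + 3·9 + 3·13; 2·10 + 3·9 + 4·13) = (38, 46, 99)
w3 = Bw2 = (220, 359, 610)
Bw3 = (1162, 2467, 3957)
w3·Bw3 = 3555063; w3·w3 = 549381; μ ≈ 3555063/549381 = 6.4710

μ ≈ 6.4710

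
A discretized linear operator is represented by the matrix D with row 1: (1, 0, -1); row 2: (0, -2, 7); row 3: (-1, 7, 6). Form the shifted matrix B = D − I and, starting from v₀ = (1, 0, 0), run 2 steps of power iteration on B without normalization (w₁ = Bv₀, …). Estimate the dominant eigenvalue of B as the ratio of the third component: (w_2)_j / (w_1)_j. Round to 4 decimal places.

5.0000

B = D − I has rows (0, 0, -1); (0, -3, 7); (-1, 7, 5)
w1 = Bv₀ = (0·1 + 0·0 + (-1)·0; 0·1 + (-3)·0 + 7·0; (-1)·1 + 7·0 + 5·0) = (0, 0, -1)
w2 = Bw1 = (0·0 + 0·0 + (-1)·(-1); 0·0 + (-3)·0 + 7·(-1); (-1)·0 + 7·0 + 5·(-1)) = (1, -7, -5)
Ratio: -5/-1 = 5.0000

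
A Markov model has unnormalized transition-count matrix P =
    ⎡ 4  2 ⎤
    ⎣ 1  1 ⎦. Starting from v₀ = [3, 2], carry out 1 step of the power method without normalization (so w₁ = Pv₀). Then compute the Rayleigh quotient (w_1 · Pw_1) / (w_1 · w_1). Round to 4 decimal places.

4.5872

w1 = Pv₀ = (4·3 + 2·2; 1·3 + 1·2) = (16, 5)
Pw1 = (74, 21)
w1·Pw1 = 16·74 + 5·21 = 1289; w1·w1 = 16·16 + 5·5 = 281
λ ≈ 1289/281 = 4.5872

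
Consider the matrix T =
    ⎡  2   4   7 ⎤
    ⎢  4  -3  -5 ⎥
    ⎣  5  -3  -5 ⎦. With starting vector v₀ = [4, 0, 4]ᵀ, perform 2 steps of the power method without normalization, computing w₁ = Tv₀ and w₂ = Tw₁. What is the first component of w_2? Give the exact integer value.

w1 = Tv₀ = (2·4 + 4·0 + 7·4; 4·4 + (-3)·0 + (-5)·4; 5·4 + (-3)·0 + (-5)·4) = (36, -4, 0)
w2 = Tw1 = (2·36 + 4·(-4) + 7·0; 4·36 + (-3)·(-4) + (-5)·0; 5·36 + (-3)·(-4) + (-5)·0) = (56, 156, 192)
The requested component of w2 is 56.

56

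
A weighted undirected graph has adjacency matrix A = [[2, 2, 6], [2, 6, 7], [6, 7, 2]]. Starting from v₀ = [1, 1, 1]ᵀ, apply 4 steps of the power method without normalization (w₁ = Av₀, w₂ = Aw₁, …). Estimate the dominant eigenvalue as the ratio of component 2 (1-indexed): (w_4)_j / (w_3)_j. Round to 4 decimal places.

w1 = Av₀ = (10, 15, 15)
w2 = Aw1 = (140, 215, 195)
w3 = Aw2 = (1880, 2935, 2735)
w4 = Aw3 = (26040, 40515, 37295)
Ratio at component: 40515 / 2935 = 13.8041

13.8041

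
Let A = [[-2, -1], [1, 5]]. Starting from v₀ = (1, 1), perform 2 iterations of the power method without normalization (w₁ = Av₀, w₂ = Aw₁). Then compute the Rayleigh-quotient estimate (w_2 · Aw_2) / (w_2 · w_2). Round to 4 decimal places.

5.0000

w1 = Av₀ = ((-2)·1 + (-1)·1; 1·1 + 5·1) = (-3, 6)
w2 = Aw1 = ((-2)·(-3) + (-1)·6; 1·(-3) + 5·6) = (0, 27)
Aw2 = (-27, 135)
w2·Aw2 = 0·(-27) + 27·135 = 3645; w2·w2 = 0·0 + 27·27 = 729
λ ≈ 3645/729 = 5.0000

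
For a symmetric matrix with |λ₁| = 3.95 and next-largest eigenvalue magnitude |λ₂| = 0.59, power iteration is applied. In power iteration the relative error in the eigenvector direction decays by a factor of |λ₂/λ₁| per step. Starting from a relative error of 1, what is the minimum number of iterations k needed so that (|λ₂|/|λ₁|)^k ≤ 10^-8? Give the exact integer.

10

|λ₂/λ₁| = 0.59/3.95 = 0.14937
Need k ≥ ln(10^-8) / ln(0.14937) = -18.4207 / -1.9013 ≈ 9.688
Smallest integer k satisfying the bound: 10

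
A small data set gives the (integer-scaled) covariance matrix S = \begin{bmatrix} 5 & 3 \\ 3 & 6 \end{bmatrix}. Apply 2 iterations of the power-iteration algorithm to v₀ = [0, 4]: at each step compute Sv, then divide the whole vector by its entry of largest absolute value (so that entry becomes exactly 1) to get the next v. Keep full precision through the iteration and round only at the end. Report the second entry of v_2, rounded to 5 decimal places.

1.00000

Sv0 = (12.000000, 24.000000); divide by 24.000000 → v1 = (0.500000, 1.000000)
Sv1 = (5.500000, 7.500000); divide by 7.500000 → v2 = (0.733333, 1.000000)
Requested entry of v2: 180/180 = 1.00000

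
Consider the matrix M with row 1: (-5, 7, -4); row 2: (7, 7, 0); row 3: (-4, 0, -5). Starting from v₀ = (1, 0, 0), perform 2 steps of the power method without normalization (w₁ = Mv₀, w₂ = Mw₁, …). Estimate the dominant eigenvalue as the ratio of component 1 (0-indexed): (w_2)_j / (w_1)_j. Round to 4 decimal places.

λ ≈ 2.0000

w1 = Mv₀ = ((-5)·1 + 7·0 + (-4)·0; 7·1 + 7·0 + 0·0; (-4)·1 + 0·0 + (-5)·0) = (-5, 7, -4)
w2 = Mw1 = ((-5)·(-5) + 7·7 + (-4)·(-4); 7·(-5) + 7·7 + 0·(-4); (-4)·(-5) + 0·7 + (-5)·(-4)) = (90, 14, 40)
Ratio at component: 14 / 7 = 2.0000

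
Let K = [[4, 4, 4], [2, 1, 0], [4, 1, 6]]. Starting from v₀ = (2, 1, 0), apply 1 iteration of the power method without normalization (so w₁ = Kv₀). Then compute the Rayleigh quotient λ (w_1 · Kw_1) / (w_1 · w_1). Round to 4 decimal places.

w1 = Kv₀ = (4·2 + 4·1 + 4·0; 2·2 + 1·1 + 0·0; 4·2 + 1·1 + 6·0) = (12, 5, 9)
Kw1 = (104, 29, 107)
w1·Kw1 = 12·104 + 5·29 + 9·107 = 2356; w1·w1 = 12·12 + 5·5 + 9·9 = 250
λ ≈ 2356/250 = 9.4240

9.4240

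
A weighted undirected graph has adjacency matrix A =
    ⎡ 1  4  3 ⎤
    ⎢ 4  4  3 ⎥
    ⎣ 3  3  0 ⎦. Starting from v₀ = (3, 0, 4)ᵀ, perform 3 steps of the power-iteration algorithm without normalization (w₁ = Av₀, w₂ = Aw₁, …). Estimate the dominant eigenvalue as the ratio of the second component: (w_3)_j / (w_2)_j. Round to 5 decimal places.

w1 = Av₀ = (1·3 + 4·0 + 3·4; 4·3 + 4·0 + 3·4; 3·3 + 3·0 + 0·4) = (15, 24, 9)
w2 = Aw1 = (1·15 + 4·24 + 3·9; 4·15 + 4·24 + 3·9; 3·15 + 3·24 + 0·9) = (138, 183, 117)
w3 = Aw2 = (1221, 1635, 963)
Ratio at component: 1635 / 183 = 8.93443

λ ≈ 8.93443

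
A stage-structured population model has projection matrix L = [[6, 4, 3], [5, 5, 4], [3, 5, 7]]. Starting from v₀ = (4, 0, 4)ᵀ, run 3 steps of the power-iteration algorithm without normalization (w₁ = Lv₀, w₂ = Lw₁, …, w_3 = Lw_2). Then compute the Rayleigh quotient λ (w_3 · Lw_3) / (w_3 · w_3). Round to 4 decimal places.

w1 = Lv₀ = (6·4 + 4·0 + 3·4; 5·4 + 5·0 + 4·4; 3·4 + 5·0 + 7·4) = (36, 36, 40)
w2 = Lw1 = (6·36 + 4·36 + 3·40; 5·36 + 5·36 + 4·40; 3·36 + 5·36 + 7·40) = (480, 520, 568)
w3 = Lw2 = (6664, 7272, 8016)
Lw3 = (93120, 101744, 112464)
w3·Lw3 = 6664·93120 + 7272·101744 + 8016·112464 = 2261945472; w3·w3 = 6664·6664 + 7272·7272 + 8016·8016 = 161547136
λ ≈ 2261945472/161547136 = 14.0018

14.0018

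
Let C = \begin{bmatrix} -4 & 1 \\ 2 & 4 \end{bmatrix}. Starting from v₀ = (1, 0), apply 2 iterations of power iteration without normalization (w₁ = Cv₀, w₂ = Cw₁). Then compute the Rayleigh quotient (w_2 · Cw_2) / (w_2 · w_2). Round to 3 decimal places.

w1 = Cv₀ = ((-4)·1 + 1·0; 2·1 + 4·0) = (-4, 2)
w2 = Cw1 = ((-4)·(-4) + 1·2; 2·(-4) + 4·2) = (18, 0)
Cw2 = (-72, 36)
w2·Cw2 = 18·(-72) + 0·36 = -1296; w2·w2 = 18·18 + 0·0 = 324
λ ≈ -1296/324 = -4.000

λ ≈ -4.000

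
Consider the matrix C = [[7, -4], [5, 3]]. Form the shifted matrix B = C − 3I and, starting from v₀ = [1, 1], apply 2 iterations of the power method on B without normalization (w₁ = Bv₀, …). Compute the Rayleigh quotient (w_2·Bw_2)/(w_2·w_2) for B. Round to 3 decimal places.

4.000

B = C − 3I has rows (4, -4); (5, 0)
w1 = Bv₀ = (0, 5)
w2 = Bw1 = (-20, 0)
Bw2 = (-80, -100)
w2·Bw2 = 1600; w2·w2 = 400; μ ≈ 1600/400 = 4.000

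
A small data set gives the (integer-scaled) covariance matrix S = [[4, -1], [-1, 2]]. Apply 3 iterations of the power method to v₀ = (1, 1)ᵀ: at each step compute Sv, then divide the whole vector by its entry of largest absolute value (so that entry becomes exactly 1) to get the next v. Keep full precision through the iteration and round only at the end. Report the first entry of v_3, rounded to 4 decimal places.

1.0000

Sv0 = (3.00000, 1.00000); divide by 3.00000 → v1 = (1.00000, 0.33333)
Sv1 = (3.66667, -0.33333); divide by 3.66667 → v2 = (1.00000, -0.09091)
Sv2 = (4.09091, -1.18182); divide by 4.09091 → v3 = (1.00000, -0.28889)
Requested entry of v3: 45/45 = 1.0000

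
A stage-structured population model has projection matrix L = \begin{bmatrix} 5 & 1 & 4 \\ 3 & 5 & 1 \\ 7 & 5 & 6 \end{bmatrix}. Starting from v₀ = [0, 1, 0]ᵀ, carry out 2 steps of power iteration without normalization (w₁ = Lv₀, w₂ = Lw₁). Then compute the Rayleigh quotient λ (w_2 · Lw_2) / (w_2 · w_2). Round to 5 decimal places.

w1 = Lv₀ = (5·0 + 1·1 + 4·0; 3·0 + 5·1 + 1·0; 7·0 + 5·1 + 6·0) = (1, 5, 5)
w2 = Lw1 = (5·1 + 1·5 + 4·5; 3·1 + 5·5 + 1·5; 7·1 + 5·5 + 6·5) = (30, 33, 62)
Lw2 = (431, 317, 747)
w2·Lw2 = 30·431 + 33·317 + 62·747 = 69705; w2·w2 = 30·30 + 33·33 + 62·62 = 5833
λ ≈ 69705/5833 = 11.95011

11.95011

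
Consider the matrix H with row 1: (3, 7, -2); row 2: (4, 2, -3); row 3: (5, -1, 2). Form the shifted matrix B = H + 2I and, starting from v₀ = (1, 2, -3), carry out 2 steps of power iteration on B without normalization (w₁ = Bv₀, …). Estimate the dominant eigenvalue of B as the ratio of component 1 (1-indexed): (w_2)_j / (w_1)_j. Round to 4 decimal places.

11.6000

B = H + 2I has rows (5, 7, -2); (4, 4, -3); (5, -1, 4)
w1 = Bv₀ = (5·1 + 7·2 + (-2)·(-3); 4·1 + 4·2 + (-3)·(-3); 5·1 + (-1)·2 + 4·(-3)) = (25, 21, -9)
w2 = Bw1 = (5·25 + 7·21 + (-2)·(-9); 4·25 + 4·21 + (-3)·(-9); 5·25 + (-1)·21 + 4·(-9)) = (290, 211, 68)
Ratio: 290/25 = 11.6000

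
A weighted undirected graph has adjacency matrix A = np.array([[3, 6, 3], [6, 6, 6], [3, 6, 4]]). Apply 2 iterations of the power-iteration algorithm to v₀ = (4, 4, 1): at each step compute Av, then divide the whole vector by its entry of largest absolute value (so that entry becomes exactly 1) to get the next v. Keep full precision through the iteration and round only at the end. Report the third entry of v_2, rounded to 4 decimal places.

Av0 = (39.00000, 54.00000, 40.00000); divide by 54.00000 → v1 = (0.72222, 1.00000, 0.74074)
Av1 = (10.38889, 14.77778, 11.12963); divide by 14.77778 → v2 = (0.70301, 1.00000, 0.75313)
Requested entry of v2: 601/798 = 0.7531

0.7531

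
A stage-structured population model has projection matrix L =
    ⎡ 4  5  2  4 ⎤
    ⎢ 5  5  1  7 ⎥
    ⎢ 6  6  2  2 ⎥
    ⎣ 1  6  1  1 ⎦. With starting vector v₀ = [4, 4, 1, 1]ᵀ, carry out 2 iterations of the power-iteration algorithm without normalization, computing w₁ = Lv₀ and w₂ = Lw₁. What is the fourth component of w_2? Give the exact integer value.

412

w1 = Lv₀ = (4·4 + 5·4 + 2·1 + 4·1; 5·4 + 5·4 + 1·1 + 7·1; 6·4 + 6·4 + 2·1 + 2·1; 1·4 + 6·4 + 1·1 + 1·1) = (42, 48, 52, 30)
w2 = Lw1 = (4·42 + 5·48 + 2·52 + 4·30; 5·42 + 5·48 + 1·52 + 7·30; 6·42 + 6·48 + 2·52 + 2·30; 1·42 + 6·48 + 1·52 + 1·30) = (632, 712, 704, 412)
The requested component of w2 is 412.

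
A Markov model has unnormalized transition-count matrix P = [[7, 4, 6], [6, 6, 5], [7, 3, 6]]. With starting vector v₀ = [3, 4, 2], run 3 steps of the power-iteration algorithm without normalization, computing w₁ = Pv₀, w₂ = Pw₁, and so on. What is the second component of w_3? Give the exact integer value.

13757

w1 = Pv₀ = (7·3 + 4·4 + 6·2; 6·3 + 6·4 + 5·2; 7·3 + 3·4 + 6·2) = (49, 52, 45)
w2 = Pw1 = (7·49 + 4·52 + 6·45; 6·49 + 6·52 + 5·45; 7·49 + 3·52 + 6·45) = (821, 831, 769)
w3 = Pw2 = (13685, 13757, 12854)
The requested component of w3 is 13757.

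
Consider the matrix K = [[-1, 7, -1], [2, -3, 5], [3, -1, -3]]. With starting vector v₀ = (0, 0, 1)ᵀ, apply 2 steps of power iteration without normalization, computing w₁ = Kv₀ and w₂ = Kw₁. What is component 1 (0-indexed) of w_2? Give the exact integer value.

-32

w1 = Kv₀ = (-1, 5, -3)
w2 = Kw1 = (39, -32, 1)
The requested component of w2 is -32.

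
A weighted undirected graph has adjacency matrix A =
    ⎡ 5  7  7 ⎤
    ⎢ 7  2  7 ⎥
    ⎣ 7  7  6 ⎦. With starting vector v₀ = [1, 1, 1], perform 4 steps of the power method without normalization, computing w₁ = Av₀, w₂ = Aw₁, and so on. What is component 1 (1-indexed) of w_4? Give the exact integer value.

w1 = Av₀ = (19, 16, 20)
w2 = Aw1 = (347, 305, 365)
w3 = Aw2 = (6425, 5594, 6754)
w4 = Aw3 = (118561, 103441, 124657)
The requested component of w4 is 118561.

118561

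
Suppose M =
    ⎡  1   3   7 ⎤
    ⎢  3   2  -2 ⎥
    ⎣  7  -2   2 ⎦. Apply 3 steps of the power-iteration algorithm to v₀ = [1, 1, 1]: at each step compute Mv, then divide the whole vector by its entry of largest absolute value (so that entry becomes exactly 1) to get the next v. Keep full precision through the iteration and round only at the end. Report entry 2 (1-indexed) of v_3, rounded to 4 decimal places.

0.1177

Mv0 = (11.00000, 3.00000, 7.00000); divide by 11.00000 → v1 = (1.00000, 0.27273, 0.63636)
Mv1 = (6.27273, 2.27273, 7.72727); divide by 7.72727 → v2 = (0.81176, 0.29412, 1.00000)
Mv2 = (8.69412, 1.02353, 7.09412); divide by 8.69412 → v3 = (1.00000, 0.11773, 0.81597)
Requested entry of v3: 87/739 = 0.1177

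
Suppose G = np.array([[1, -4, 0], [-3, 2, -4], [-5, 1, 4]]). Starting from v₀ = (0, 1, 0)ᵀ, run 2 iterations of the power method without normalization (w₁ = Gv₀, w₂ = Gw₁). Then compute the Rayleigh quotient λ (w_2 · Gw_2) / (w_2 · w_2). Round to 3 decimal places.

w1 = Gv₀ = (-4, 2, 1)
w2 = Gw1 = (-12, 12, 26)
Gw2 = (-60, -44, 176)
w2·Gw2 = (-12)·(-60) + 12·(-44) + 26·176 = 4768; w2·w2 = (-12)·(-12) + 12·12 + 26·26 = 964
λ ≈ 4768/964 = 4.946

4.946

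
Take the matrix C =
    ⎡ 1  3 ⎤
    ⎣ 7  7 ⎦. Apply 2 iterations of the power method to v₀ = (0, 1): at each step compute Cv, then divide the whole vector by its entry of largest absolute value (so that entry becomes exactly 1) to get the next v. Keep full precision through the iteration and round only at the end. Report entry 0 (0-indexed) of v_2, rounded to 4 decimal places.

Cv0 = (3.00000, 7.00000); divide by 7.00000 → v1 = (0.42857, 1.00000)
Cv1 = (3.42857, 10.00000); divide by 10.00000 → v2 = (0.34286, 1.00000)
Requested entry of v2: 24/70 = 0.3429

0.3429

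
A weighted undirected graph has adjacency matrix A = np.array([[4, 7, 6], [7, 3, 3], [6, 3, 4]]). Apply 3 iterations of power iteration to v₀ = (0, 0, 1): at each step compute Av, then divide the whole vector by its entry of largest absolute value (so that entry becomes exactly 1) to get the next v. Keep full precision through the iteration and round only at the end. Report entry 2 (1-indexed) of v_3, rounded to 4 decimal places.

0.7895

Av0 = (6.00000, 3.00000, 4.00000); divide by 6.00000 → v1 = (1.00000, 0.50000, 0.66667)
Av1 = (11.50000, 10.50000, 10.16667); divide by 11.50000 → v2 = (1.00000, 0.91304, 0.88406)
Av2 = (15.69565, 12.39130, 12.27536); divide by 15.69565 → v3 = (1.00000, 0.78947, 0.78209)
Requested entry of v3: 855/1083 = 0.7895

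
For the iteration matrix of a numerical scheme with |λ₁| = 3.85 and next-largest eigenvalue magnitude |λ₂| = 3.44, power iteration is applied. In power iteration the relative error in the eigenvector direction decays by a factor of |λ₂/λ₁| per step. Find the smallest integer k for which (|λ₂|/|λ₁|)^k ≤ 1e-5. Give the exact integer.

103

|λ₂/λ₁| = 3.44/3.85 = 0.89351
Need k ≥ ln(1e-5) / ln(0.89351) = -11.5129 / -0.1126 ≈ 102.245
Smallest integer k satisfying the bound: 103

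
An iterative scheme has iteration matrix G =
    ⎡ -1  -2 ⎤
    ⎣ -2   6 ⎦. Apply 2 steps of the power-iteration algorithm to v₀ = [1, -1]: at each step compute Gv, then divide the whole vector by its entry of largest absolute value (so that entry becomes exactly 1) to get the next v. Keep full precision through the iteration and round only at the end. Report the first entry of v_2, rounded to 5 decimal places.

Gv0 = (1.000000, -8.000000); divide by -8.000000 → v1 = (-0.125000, 1.000000)
Gv1 = (-1.875000, 6.250000); divide by 6.250000 → v2 = (-0.300000, 1.000000)
Requested entry of v2: 15/-50 = -0.30000

-0.30000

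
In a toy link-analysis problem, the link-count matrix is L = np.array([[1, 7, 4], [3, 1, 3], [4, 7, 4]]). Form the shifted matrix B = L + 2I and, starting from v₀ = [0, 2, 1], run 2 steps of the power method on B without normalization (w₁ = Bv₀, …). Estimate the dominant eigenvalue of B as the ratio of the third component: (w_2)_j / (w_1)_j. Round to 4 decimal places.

μ ≈ 12.7500

B = L + 2I has rows (3, 7, 4); (3, 3, 3); (4, 7, 6)
w1 = Bv₀ = (3·0 + 7·2 + 4·1; 3·0 + 3·2 + 3·1; 4·0 + 7·2 + 6·1) = (18, 9, 20)
w2 = Bw1 = (3·18 + 7·9 + 4·20; 3·18 + 3·9 + 3·20; 4·18 + 7·9 + 6·20) = (197, 141, 255)
Ratio: 255/20 = 12.7500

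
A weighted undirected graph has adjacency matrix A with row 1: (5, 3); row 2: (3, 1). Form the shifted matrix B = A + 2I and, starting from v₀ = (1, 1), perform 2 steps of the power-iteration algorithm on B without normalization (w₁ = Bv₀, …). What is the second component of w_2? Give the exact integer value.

48

B = A + 2I has rows (7, 3); (3, 3)
w1 = Bv₀ = (10, 6)
w2 = Bw1 = (88, 48)
Requested component of w2: 48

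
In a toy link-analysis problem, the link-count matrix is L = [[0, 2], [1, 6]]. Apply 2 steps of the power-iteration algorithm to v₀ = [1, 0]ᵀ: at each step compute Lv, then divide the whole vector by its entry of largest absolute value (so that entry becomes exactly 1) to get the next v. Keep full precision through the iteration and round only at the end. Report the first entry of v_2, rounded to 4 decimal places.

Lv0 = (0.00000, 1.00000); divide by 1.00000 → v1 = (0.00000, 1.00000)
Lv1 = (2.00000, 6.00000); divide by 6.00000 → v2 = (0.33333, 1.00000)
Requested entry of v2: 2/6 = 0.3333

0.3333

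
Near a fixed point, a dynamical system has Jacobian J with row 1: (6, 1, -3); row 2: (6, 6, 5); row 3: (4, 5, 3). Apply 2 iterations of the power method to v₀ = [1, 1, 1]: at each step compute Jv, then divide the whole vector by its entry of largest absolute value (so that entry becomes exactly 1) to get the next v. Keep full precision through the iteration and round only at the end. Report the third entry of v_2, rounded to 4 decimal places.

Jv0 = (4.00000, 17.00000, 12.00000); divide by 17.00000 → v1 = (0.23529, 1.00000, 0.70588)
Jv1 = (0.29412, 10.94118, 8.05882); divide by 10.94118 → v2 = (0.02688, 1.00000, 0.73656)
Requested entry of v2: 137/186 = 0.7366

0.7366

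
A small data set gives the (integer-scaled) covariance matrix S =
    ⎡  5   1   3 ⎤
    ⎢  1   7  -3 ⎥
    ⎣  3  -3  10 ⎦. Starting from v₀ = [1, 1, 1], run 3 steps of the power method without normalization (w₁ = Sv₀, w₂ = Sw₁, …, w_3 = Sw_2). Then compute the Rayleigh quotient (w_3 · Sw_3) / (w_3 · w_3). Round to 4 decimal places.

11.7449

w1 = Sv₀ = (9, 5, 10)
w2 = Sw1 = (80, 14, 112)
w3 = Sw2 = (750, -158, 1318)
Sw3 = (7546, -4310, 15904)
w3·Sw3 = 750·7546 + (-158)·(-4310) + 1318·15904 = 27301952; w3·w3 = 750·750 + (-158)·(-158) + 1318·1318 = 2324588
λ ≈ 27301952/2324588 = 11.7449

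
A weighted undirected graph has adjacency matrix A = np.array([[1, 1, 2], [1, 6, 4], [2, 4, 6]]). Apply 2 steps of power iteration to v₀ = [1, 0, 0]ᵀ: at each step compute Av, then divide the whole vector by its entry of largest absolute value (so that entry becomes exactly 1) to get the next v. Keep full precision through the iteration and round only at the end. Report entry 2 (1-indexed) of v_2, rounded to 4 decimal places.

0.8333

Av0 = (1.00000, 1.00000, 2.00000); divide by 2.00000 → v1 = (0.50000, 0.50000, 1.00000)
Av1 = (3.00000, 7.50000, 9.00000); divide by 9.00000 → v2 = (0.33333, 0.83333, 1.00000)
Requested entry of v2: 15/18 = 0.8333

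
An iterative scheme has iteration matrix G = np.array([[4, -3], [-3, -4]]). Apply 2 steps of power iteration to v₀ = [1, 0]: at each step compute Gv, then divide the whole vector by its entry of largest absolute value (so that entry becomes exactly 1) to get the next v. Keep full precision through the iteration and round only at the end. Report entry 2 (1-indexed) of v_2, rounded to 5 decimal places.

0.00000

Gv0 = (4.000000, -3.000000); divide by 4.000000 → v1 = (1.000000, -0.750000)
Gv1 = (6.250000, 0.000000); divide by 6.250000 → v2 = (1.000000, 0.000000)
Requested entry of v2: 0/25 = 0.00000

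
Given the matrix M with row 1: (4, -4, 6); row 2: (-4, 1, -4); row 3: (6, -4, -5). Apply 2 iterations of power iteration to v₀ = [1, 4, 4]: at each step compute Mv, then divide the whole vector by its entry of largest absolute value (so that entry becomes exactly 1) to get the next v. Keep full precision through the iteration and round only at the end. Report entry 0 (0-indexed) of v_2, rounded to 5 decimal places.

Mv0 = (12.000000, -16.000000, -30.000000); divide by -30.000000 → v1 = (-0.400000, 0.533333, 1.000000)
Mv1 = (2.266667, -1.866667, -9.533333); divide by -9.533333 → v2 = (-0.237762, 0.195804, 1.000000)
Requested entry of v2: -68/286 = -0.23776

-0.23776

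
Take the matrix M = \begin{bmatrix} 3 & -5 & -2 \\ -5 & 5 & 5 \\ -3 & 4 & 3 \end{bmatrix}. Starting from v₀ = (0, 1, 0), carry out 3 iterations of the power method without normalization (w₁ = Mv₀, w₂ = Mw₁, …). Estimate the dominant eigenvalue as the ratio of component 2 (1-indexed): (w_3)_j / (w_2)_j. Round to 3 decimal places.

λ ≈ 11.786

w1 = Mv₀ = (3·0 + (-5)·1 + (-2)·0; (-5)·0 + 5·1 + 5·0; (-3)·0 + 4·1 + 3·0) = (-5, 5, 4)
w2 = Mw1 = (3·(-5) + (-5)·5 + (-2)·4; (-5)·(-5) + 5·5 + 5·4; (-3)·(-5) + 4·5 + 3·4) = (-48, 70, 47)
w3 = Mw2 = (-588, 825, 565)
Ratio at component: 825 / 70 = 11.786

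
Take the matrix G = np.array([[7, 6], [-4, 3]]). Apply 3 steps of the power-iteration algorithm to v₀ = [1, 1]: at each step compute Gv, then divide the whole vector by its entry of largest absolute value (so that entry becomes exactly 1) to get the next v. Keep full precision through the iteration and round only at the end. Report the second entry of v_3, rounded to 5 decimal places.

Gv0 = (13.000000, -1.000000); divide by 13.000000 → v1 = (1.000000, -0.076923)
Gv1 = (6.538462, -4.230769); divide by 6.538462 → v2 = (1.000000, -0.647059)
Gv2 = (3.117647, -5.941176); divide by -5.941176 → v3 = (-0.524752, 1.000000)
Requested entry of v3: -505/-505 = 1.00000

1.00000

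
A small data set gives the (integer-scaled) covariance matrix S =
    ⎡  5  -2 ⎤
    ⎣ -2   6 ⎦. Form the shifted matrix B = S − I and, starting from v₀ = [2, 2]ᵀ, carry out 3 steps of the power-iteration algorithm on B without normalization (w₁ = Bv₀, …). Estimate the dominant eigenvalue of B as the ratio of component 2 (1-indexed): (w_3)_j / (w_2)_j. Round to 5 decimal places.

μ ≈ 4.63636

B = S − I has rows (4, -2); (-2, 5)
w1 = Bv₀ = (4, 6)
w2 = Bw1 = (4, 22)
w3 = Bw2 = (-28, 102)
Ratio: 102/22 = 4.63636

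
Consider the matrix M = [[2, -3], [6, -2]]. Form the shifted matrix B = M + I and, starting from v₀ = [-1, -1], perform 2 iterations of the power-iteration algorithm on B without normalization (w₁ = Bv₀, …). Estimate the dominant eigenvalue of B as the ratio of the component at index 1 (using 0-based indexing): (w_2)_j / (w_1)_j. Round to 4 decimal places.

-1.0000

B = M + I has rows (3, -3); (6, -1)
w1 = Bv₀ = (0, -5)
w2 = Bw1 = (15, 5)
Ratio: 5/-5 = -1.0000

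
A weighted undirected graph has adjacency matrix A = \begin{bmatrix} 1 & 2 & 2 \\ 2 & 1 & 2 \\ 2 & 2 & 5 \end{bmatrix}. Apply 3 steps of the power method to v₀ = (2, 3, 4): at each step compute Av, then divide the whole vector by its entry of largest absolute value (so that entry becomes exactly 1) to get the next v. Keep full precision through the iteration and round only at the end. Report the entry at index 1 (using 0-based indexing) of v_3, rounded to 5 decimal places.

Av0 = (16.000000, 15.000000, 30.000000); divide by 30.000000 → v1 = (0.533333, 0.500000, 1.000000)
Av1 = (3.533333, 3.566667, 7.066667); divide by 7.066667 → v2 = (0.500000, 0.504717, 1.000000)
Av2 = (3.509434, 3.504717, 7.009434); divide by 7.009434 → v3 = (0.500673, 0.500000, 1.000000)
Requested entry of v3: 743/1486 = 0.50000

0.50000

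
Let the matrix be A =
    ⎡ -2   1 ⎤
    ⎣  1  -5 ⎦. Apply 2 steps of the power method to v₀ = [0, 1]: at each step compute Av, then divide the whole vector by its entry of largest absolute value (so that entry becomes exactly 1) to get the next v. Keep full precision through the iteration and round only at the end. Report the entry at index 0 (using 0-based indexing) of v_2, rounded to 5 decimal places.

-0.26923

Av0 = (1.000000, -5.000000); divide by -5.000000 → v1 = (-0.200000, 1.000000)
Av1 = (1.400000, -5.200000); divide by -5.200000 → v2 = (-0.269231, 1.000000)
Requested entry of v2: -7/26 = -0.26923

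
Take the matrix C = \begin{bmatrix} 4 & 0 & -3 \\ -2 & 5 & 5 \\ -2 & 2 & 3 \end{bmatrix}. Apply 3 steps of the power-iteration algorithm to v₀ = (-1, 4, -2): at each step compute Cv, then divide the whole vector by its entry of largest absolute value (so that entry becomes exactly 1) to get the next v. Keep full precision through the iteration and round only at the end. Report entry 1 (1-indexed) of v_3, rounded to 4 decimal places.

Cv0 = (2.00000, 12.00000, 4.00000); divide by 12.00000 → v1 = (0.16667, 1.00000, 0.33333)
Cv1 = (-0.33333, 6.33333, 2.66667); divide by 6.33333 → v2 = (-0.05263, 1.00000, 0.42105)
Cv2 = (-1.47368, 7.21053, 3.36842); divide by 7.21053 → v3 = (-0.20438, 1.00000, 0.46715)
Requested entry of v3: -112/548 = -0.2044

-0.2044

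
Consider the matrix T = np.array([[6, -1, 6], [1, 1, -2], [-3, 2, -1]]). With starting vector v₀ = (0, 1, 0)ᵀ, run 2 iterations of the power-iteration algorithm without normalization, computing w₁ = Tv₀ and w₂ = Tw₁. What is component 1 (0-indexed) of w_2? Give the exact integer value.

-4

w1 = Tv₀ = (6·0 + (-1)·1 + 6·0; 1·0 + 1·1 + (-2)·0; (-3)·0 + 2·1 + (-1)·0) = (-1, 1, 2)
w2 = Tw1 = (6·(-1) + (-1)·1 + 6·2; 1·(-1) + 1·1 + (-2)·2; (-3)·(-1) + 2·1 + (-1)·2) = (5, -4, 3)
The requested component of w2 is -4.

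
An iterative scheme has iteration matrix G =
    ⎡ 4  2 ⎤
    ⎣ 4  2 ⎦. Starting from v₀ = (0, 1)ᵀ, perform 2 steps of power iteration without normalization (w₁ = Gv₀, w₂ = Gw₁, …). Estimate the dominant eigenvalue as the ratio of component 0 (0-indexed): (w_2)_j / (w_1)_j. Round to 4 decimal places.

λ ≈ 6.0000

w1 = Gv₀ = (4·0 + 2·1; 4·0 + 2·1) = (2, 2)
w2 = Gw1 = (4·2 + 2·2; 4·2 + 2·2) = (12, 12)
Ratio at component: 12 / 2 = 6.0000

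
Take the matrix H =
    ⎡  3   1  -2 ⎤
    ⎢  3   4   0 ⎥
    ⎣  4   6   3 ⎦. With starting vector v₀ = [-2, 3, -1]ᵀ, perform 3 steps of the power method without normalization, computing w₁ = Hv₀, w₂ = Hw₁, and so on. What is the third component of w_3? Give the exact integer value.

241

w1 = Hv₀ = (-1, 6, 7)
w2 = Hw1 = (-11, 21, 53)
w3 = Hw2 = (-118, 51, 241)
The requested component of w3 is 241.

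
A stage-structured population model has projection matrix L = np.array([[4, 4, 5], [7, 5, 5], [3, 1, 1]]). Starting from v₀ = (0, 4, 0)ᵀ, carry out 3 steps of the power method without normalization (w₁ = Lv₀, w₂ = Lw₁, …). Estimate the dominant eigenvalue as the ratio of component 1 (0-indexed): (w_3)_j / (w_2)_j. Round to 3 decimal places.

11.500

w1 = Lv₀ = (16, 20, 4)
w2 = Lw1 = (164, 232, 72)
w3 = Lw2 = (1944, 2668, 796)
Ratio at component: 2668 / 232 = 11.500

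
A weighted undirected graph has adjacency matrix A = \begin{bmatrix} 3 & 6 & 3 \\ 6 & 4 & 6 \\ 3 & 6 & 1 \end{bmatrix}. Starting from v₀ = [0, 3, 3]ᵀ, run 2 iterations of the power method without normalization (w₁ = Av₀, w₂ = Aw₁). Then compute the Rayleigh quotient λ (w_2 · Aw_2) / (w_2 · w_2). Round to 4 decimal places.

w1 = Av₀ = (3·0 + 6·3 + 3·3; 6·0 + 4·3 + 6·3; 3·0 + 6·3 + 1·3) = (27, 30, 21)
w2 = Aw1 = (3·27 + 6·30 + 3·21; 6·27 + 4·30 + 6·21; 3·27 + 6·30 + 1·21) = (324, 408, 282)
Aw2 = (4266, 5268, 3702)
w2·Aw2 = 324·4266 + 408·5268 + 282·3702 = 4575492; w2·w2 = 324·324 + 408·408 + 282·282 = 350964
λ ≈ 4575492/350964 = 13.0369

λ ≈ 13.0369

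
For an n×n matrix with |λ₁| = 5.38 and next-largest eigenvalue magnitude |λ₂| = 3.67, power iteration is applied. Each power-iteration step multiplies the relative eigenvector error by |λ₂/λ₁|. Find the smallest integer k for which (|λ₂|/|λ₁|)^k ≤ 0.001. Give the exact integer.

|λ₂/λ₁| = 3.67/5.38 = 0.68216
Need k ≥ ln(0.001) / ln(0.68216) = -6.9078 / -0.3825 ≈ 18.060
Smallest integer k satisfying the bound: 19

19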